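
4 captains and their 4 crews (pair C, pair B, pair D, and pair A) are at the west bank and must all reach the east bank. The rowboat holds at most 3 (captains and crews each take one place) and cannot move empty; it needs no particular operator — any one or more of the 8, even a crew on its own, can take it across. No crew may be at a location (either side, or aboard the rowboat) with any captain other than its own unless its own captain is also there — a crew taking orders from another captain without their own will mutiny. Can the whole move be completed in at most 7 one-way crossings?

No

Counting alone: each trip to the east bank takes at most 3 across and each return brings at least 1 back, so after t trips out (and t−1 returns) at most 3t − (t−1) of the 8 are across; that first reaches 8 at t = 4, so at least 7 crossings are needed.
The safety rule pushes this higher. Following every safe sequence of crossings, the most of the 8 that can be at the east bank as the rowboat arrives there on crossing 7 is 7 — never all 8.
So the move cannot be finished within 7 crossings. (The shortest complete plan takes 9:)
1. captain C and crew C cross → the east bank.
2. captain C crosses ← the west bank.
3. captain B, captain C, and crew B cross → the east bank.
4. captain C and crew C cross ← the west bank.
5. captain A, captain C, and captain D cross → the east bank.
6. crew B crosses ← the west bank.
7. crew B and crew C cross → the east bank.
8. crew C crosses ← the west bank.
9. crew A, crew C, and crew D cross → the east bank.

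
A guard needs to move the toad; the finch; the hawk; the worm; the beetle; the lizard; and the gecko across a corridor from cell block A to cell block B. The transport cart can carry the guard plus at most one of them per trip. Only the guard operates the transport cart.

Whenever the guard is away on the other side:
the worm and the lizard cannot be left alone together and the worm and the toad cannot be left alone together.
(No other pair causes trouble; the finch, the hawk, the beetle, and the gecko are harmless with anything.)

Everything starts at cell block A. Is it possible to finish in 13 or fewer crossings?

Counting alone: the guard can take at most 1 across per trip to cell block B, so moving all 7 needs at least 7 loaded trips out, with a return between consecutive ones — at least 13 crossings.
The safety rule pushes this higher. Following every safe sequence of crossings, the most of the 7 that can be at cell block B as the transport cart arrives there on crossing 13 is 6 — never all 7.
So the move cannot be finished within 13 crossings. (The shortest complete plan takes 15:)
1. Guard goes to cell block B with the worm.  [cell block A: the beetle, the finch, the gecko, the hawk, the lizard, the toad | cell block B: the worm]
2. Guard goes back to cell block A alone.  [cell block A: the beetle, the finch, the gecko, the hawk, the lizard, the toad | cell block B: the worm]
3. Guard goes to cell block B with the toad.  [cell block A: the beetle, the finch, the gecko, the hawk, the lizard | cell block B: the toad, the worm]
4. Guard goes back to cell block A with the worm.  [cell block A: the beetle, the finch, the gecko, the hawk, the lizard, the worm | cell block B: the toad]
5. Guard goes to cell block B with the lizard.  [cell block A: the beetle, the finch, the gecko, the hawk, the worm | cell block B: the lizard, the toad]
6. Guard goes back to cell block A alone.  [cell block A: the beetle, the finch, the gecko, the hawk, the worm | cell block B: the lizard, the toad]
7. Guard goes to cell block B with the finch.  [cell block A: the beetle, the gecko, the hawk, the worm | cell block B: the finch, the lizard, the toad]
8. Guard goes back to cell block A alone.  [cell block A: the beetle, the gecko, the hawk, the worm | cell block B: the finch, the lizard, the toad]
9. Guard goes to cell block B with the hawk.  [cell block A: the beetle, the gecko, the worm | cell block B: the finch, the hawk, the lizard, the toad]
10. Guard goes back to cell block A alone.  [cell block A: the beetle, the gecko, the worm | cell block B: the finch, the hawk, the lizard, the toad]
11. Guard goes to cell block B with the beetle.  [cell block A: the gecko, the worm | cell block B: the beetle, the finch, the hawk, the lizard, the toad]
12. Guard goes back to cell block A alone.  [cell block A: the gecko, the worm | cell block B: the beetle, the finch, the hawk, the lizard, the toad]
13. Guard goes to cell block B with the gecko.  [cell block A: the worm | cell block B: the beetle, the finch, the gecko, the hawk, the lizard, the toad]
14. Guard goes back to cell block A alone.  [cell block A: the worm | cell block B: the beetle, the finch, the gecko, the hawk, the lizard, the toad]
15. Guard goes to cell block B with the worm.  [cell block A: — | cell block B: the beetle, the finch, the gecko, the hawk, the lizard, the toad, the worm]

No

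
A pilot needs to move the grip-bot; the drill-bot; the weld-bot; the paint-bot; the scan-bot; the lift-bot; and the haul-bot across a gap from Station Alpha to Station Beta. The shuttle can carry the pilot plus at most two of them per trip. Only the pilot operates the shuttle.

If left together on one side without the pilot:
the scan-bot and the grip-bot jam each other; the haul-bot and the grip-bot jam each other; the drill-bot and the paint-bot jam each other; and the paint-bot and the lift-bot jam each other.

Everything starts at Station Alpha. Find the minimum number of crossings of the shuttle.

9

Counting alone: the pilot can take at most 2 across per trip to Station Beta, so moving all 7 needs at least 4 loaded trips out, with a return between consecutive ones — at least 7 crossings.
The safety rule pushes this higher. Following every safe sequence of crossings, the most of the 7 that can be at Station Beta as the shuttle arrives there on crossing 7 is 6 — never all 7.
So no plan with fewer than 9 crossings exists, and this one achieves 9:
1. Pilot goes to Station Beta with the grip-bot and the paint-bot.  [Station Alpha: the drill-bot, the haul-bot, the lift-bot, the scan-bot, the weld-bot | Station Beta: the grip-bot, the paint-bot]
2. Pilot goes back to Station Alpha alone.  [Station Alpha: the drill-bot, the haul-bot, the lift-bot, the scan-bot, the weld-bot | Station Beta: the grip-bot, the paint-bot]
3. Pilot goes to Station Beta with the drill-bot.  [Station Alpha: the haul-bot, the lift-bot, the scan-bot, the weld-bot | Station Beta: the drill-bot, the grip-bot, the paint-bot]
4. Pilot goes back to Station Alpha with the paint-bot.  [Station Alpha: the haul-bot, the lift-bot, the paint-bot, the scan-bot, the weld-bot | Station Beta: the drill-bot, the grip-bot]
5. Pilot goes to Station Beta with the lift-bot and the weld-bot.  [Station Alpha: the haul-bot, the paint-bot, the scan-bot | Station Beta: the drill-bot, the grip-bot, the lift-bot, the weld-bot]
6. Pilot goes back to Station Alpha alone.  [Station Alpha: the haul-bot, the paint-bot, the scan-bot | Station Beta: the drill-bot, the grip-bot, the lift-bot, the weld-bot]
7. Pilot goes to Station Beta with the haul-bot and the scan-bot.  [Station Alpha: the paint-bot | Station Beta: the drill-bot, the grip-bot, the haul-bot, the lift-bot, the scan-bot, the weld-bot]
8. Pilot goes back to Station Alpha with the grip-bot.  [Station Alpha: the grip-bot, the paint-bot | Station Beta: the drill-bot, the haul-bot, the lift-bot, the scan-bot, the weld-bot]
9. Pilot goes to Station Beta with the grip-bot and the paint-bot.  [Station Alpha: — | Station Beta: the drill-bot, the grip-bot, the haul-bot, the lift-bot, the paint-bot, the scan-bot, the weld-bot]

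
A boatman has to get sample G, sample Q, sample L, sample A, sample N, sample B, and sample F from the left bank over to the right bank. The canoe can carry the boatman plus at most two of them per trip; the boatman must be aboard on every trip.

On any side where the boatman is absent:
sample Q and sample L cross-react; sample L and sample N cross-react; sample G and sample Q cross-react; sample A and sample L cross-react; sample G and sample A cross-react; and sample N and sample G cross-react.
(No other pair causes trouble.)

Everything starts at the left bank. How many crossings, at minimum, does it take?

Counting alone: the boatman can take at most 2 across per trip to the right bank, so moving all 7 needs at least 4 loaded trips out, with a return between consecutive ones — at least 7 crossings.
The safety rule pushes this higher. Following every safe sequence of crossings, the most of the 7 that can be at the right bank as the canoe arrives there on crossing 7 is 6 — never all 7.
So no plan with fewer than 9 crossings exists, and this one achieves 9:
1. Boatman goes to the right bank with sample G and sample L.
2. Boatman goes back to the left bank alone.
3. Boatman goes to the right bank with sample Q.
4. Boatman goes back to the left bank with sample G and sample L.
5. Boatman goes to the right bank with sample A and sample N.
6. Boatman goes back to the left bank alone.
7. Boatman goes to the right bank with sample B and sample F.
8. Boatman goes back to the left bank alone.
9. Boatman goes to the right bank with sample G and sample L.

9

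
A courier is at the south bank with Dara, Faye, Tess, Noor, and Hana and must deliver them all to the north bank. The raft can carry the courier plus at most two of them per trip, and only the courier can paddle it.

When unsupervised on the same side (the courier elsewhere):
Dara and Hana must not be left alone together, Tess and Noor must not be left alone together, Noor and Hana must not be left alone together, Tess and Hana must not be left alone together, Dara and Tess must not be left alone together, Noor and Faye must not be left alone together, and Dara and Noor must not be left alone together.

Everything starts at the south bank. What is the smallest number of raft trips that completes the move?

impossible

Whatever the first load, the items left behind include a forbidden pair without the courier. No opening move is safe, so no plan exists.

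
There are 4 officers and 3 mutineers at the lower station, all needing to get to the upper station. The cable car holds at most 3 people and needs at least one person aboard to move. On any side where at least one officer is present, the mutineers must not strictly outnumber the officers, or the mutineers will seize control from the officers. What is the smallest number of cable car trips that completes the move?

5

Counting alone: each trip to the upper station takes at most 3 across and each return brings at least 1 back, so after t trips out (and t−1 returns) at most 3t − (t−1) of the 7 are across; that first reaches 7 at t = 3, so at least 5 crossings are needed.
The plan below uses exactly 5 crossings, so it is optimal:
1. 3 mutineers → the upper station.  (the lower station: 4O 0M; the upper station: 0O 3M)
2. 1 mutineer ← the lower station.  (the lower station: 4O 1M; the upper station: 0O 2M)
3. 3 officers → the upper station.  (the lower station: 1O 1M; the upper station: 3O 2M)
4. 1 officer ← the lower station.  (the lower station: 2O 1M; the upper station: 2O 2M)
5. 2 officers and 1 mutineer → the upper station.  (the lower station: 0O 0M; the upper station: 4O 3M)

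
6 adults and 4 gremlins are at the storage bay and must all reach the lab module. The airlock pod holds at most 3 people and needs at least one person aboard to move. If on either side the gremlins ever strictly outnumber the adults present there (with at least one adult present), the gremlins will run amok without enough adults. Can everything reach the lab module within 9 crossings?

Yes — this plan uses 9 crossings (≤ 9):
1. 2 gremlins → the lab module.  (the storage bay: 6A 2G; the lab module: 0A 2G)
2. 1 gremlin ← the storage bay.  (the storage bay: 6A 3G; the lab module: 0A 1G)
3. 3 gremlins → the lab module.  (the storage bay: 6A 0G; the lab module: 0A 4G)
4. 1 gremlin ← the storage bay.  (the storage bay: 6A 1G; the lab module: 0A 3G)
5. 3 adults → the lab module.  (the storage bay: 3A 1G; the lab module: 3A 3G)
6. 1 gremlin ← the storage bay.  (the storage bay: 3A 2G; the lab module: 3A 2G)
7. 1 adult and 2 gremlins → the lab module.  (the storage bay: 2A 0G; the lab module: 4A 4G)
8. 1 gremlin ← the storage bay.  (the storage bay: 2A 1G; the lab module: 4A 3G)
9. 2 adults and 1 gremlin → the lab module.  (the storage bay: 0A 0G; the lab module: 6A 4G)

Yes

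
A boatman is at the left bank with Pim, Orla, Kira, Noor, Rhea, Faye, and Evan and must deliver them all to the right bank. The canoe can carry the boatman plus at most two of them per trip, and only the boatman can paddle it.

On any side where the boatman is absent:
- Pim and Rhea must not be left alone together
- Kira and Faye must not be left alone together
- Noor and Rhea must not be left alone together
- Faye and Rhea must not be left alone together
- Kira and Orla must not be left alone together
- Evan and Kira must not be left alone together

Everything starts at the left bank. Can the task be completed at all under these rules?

Yes

1. Boatman goes to the right bank with Kira and Rhea.
2. Boatman goes back to the left bank alone.
3. Boatman goes to the right bank with Pim.
4. Boatman goes back to the left bank with Rhea.
5. Boatman goes to the right bank with Faye and Noor.
6. Boatman goes back to the left bank with Kira.
7. Boatman goes to the right bank with Evan and Orla.
8. Boatman goes back to the left bank alone.
9. Boatman goes to the right bank with Kira and Rhea.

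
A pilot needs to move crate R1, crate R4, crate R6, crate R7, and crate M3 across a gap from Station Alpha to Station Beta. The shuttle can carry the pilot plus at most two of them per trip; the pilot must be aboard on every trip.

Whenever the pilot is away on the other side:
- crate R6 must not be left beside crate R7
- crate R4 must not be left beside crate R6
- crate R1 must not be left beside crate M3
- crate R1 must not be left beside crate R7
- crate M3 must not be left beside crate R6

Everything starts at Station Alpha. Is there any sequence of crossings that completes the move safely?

1. Pilot goes to Station Beta with crate R1 and crate R6.  [Station Alpha: crate M3, crate R4, crate R7 | Station Beta: crate R1, crate R6]
2. Pilot goes back to Station Alpha alone.  [Station Alpha: crate M3, crate R4, crate R7 | Station Beta: crate R1, crate R6]
3. Pilot goes to Station Beta with crate R4.  [Station Alpha: crate M3, crate R7 | Station Beta: crate R1, crate R4, crate R6]
4. Pilot goes back to Station Alpha with crate R6.  [Station Alpha: crate M3, crate R6, crate R7 | Station Beta: crate R1, crate R4]
5. Pilot goes to Station Beta with crate M3 and crate R7.  [Station Alpha: crate R6 | Station Beta: crate M3, crate R1, crate R4, crate R7]
6. Pilot goes back to Station Alpha with crate R1.  [Station Alpha: crate R1, crate R6 | Station Beta: crate M3, crate R4, crate R7]
7. Pilot goes to Station Beta with crate R1 and crate R6.  [Station Alpha: — | Station Beta: crate M3, crate R1, crate R4, crate R6, crate R7]

Yes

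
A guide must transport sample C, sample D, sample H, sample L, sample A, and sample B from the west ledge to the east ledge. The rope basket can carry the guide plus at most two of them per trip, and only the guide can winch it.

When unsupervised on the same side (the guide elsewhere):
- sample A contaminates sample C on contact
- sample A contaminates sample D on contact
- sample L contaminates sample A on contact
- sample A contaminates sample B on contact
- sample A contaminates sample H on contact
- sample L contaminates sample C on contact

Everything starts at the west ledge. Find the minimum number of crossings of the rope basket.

Counting alone: the guide can take at most 2 across per trip to the east ledge, so moving all 6 needs at least 3 loaded trips out, with a return between consecutive ones — at least 5 crossings.
The safety rule pushes this higher. Following every safe sequence of crossings, the most of the 6 that can be at the east ledge as the rope basket arrives there on crossings 5, 7 is 4, 5 respectively — never all 6.
So no plan with fewer than 9 crossings exists, and this one achieves 9:
1. Guide goes to the east ledge with sample A and sample C.
2. Guide goes back to the west ledge with sample C.
3. Guide goes to the east ledge with sample C and sample D.
4. Guide goes back to the west ledge with sample A.
5. Guide goes to the east ledge with sample A and sample H.
6. Guide goes back to the west ledge with sample A.
7. Guide goes to the east ledge with sample B and sample L.
8. Guide goes back to the west ledge with sample C.
9. Guide goes to the east ledge with sample A and sample C.

9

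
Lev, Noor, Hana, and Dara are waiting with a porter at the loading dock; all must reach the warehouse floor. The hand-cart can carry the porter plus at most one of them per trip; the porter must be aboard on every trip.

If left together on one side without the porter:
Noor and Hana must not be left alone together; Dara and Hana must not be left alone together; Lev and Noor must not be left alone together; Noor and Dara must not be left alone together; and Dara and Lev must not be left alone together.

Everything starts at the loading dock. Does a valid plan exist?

Whatever the first load, the items left behind include a forbidden pair without the porter. No opening move is safe, so no plan exists.

No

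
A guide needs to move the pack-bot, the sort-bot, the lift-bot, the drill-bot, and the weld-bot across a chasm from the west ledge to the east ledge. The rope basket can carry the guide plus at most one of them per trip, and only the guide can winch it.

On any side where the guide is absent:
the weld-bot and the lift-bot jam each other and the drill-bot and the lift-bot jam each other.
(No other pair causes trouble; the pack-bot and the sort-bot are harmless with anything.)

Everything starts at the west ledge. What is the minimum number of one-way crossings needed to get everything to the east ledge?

Counting alone: the guide can take at most 1 across per trip to the east ledge, so moving all 5 needs at least 5 loaded trips out, with a return between consecutive ones — at least 9 crossings.
The safety rule pushes this higher. Following every safe sequence of crossings, the most of the 5 that can be at the east ledge as the rope basket arrives there on crossing 9 is 4 — never all 5.
So no plan with fewer than 11 crossings exists, and this one achieves 11:
1. Guide goes to the east ledge with the lift-bot.  [the west ledge: the drill-bot, the pack-bot, the sort-bot, the weld-bot | the east ledge: the lift-bot]
2. Guide goes back to the west ledge alone.  [the west ledge: the drill-bot, the pack-bot, the sort-bot, the weld-bot | the east ledge: the lift-bot]
3. Guide goes to the east ledge with the pack-bot.  [the west ledge: the drill-bot, the sort-bot, the weld-bot | the east ledge: the lift-bot, the pack-bot]
4. Guide goes back to the west ledge alone.  [the west ledge: the drill-bot, the sort-bot, the weld-bot | the east ledge: the lift-bot, the pack-bot]
5. Guide goes to the east ledge with the sort-bot.  [the west ledge: the drill-bot, the weld-bot | the east ledge: the lift-bot, the pack-bot, the sort-bot]
6. Guide goes back to the west ledge alone.  [the west ledge: the drill-bot, the weld-bot | the east ledge: the lift-bot, the pack-bot, the sort-bot]
7. Guide goes to the east ledge with the drill-bot.  [the west ledge: the weld-bot | the east ledge: the drill-bot, the lift-bot, the pack-bot, the sort-bot]
8. Guide goes back to the west ledge with the lift-bot.  [the west ledge: the lift-bot, the weld-bot | the east ledge: the drill-bot, the pack-bot, the sort-bot]
9. Guide goes to the east ledge with the weld-bot.  [the west ledge: the lift-bot | the east ledge: the drill-bot, the pack-bot, the sort-bot, the weld-bot]
10. Guide goes back to the west ledge alone.  [the west ledge: the lift-bot | the east ledge: the drill-bot, the pack-bot, the sort-bot, the weld-bot]
11. Guide goes to the east ledge with the lift-bot.  [the west ledge: — | the east ledge: the drill-bot, the lift-bot, the pack-bot, the sort-bot, the weld-bot]

11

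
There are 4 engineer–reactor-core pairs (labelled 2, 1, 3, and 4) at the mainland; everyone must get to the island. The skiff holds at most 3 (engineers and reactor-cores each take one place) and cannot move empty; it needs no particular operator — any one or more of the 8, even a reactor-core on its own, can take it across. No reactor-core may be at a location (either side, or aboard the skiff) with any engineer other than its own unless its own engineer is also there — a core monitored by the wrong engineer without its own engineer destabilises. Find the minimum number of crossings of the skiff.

9

Counting alone: each trip to the island takes at most 3 across and each return brings at least 1 back, so after t trips out (and t−1 returns) at most 3t − (t−1) of the 8 are across; that first reaches 8 at t = 4, so at least 7 crossings are needed.
The safety rule pushes this higher. Following every safe sequence of crossings, the most of the 8 that can be at the island as the skiff arrives there on crossing 7 is 7 — never all 8.
So no plan with fewer than 9 crossings exists, and this one achieves 9:
1. engineer 2 and reactor-core 2 cross → the island.
2. engineer 2 crosses ← the mainland.
3. engineer 1, engineer 2, and reactor-core 1 cross → the island.
4. engineer 2 and reactor-core 2 cross ← the mainland.
5. engineer 2, engineer 3, and engineer 4 cross → the island.
6. reactor-core 1 crosses ← the mainland.
7. reactor-core 1 and reactor-core 2 cross → the island.
8. reactor-core 2 crosses ← the mainland.
9. reactor-core 2, reactor-core 3, and reactor-core 4 cross → the island.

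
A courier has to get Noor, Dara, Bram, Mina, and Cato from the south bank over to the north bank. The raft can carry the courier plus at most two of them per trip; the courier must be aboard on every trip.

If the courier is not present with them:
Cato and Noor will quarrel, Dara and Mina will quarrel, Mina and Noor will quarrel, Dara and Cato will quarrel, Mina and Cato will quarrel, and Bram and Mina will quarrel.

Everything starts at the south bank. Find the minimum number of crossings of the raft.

7

Counting alone: the courier can take at most 2 across per trip to the north bank, so moving all 5 needs at least 3 loaded trips out, with a return between consecutive ones — at least 5 crossings.
The safety rule pushes this higher. Following every safe sequence of crossings, the most of the 5 that can be at the north bank as the raft arrives there on crossing 5 is 4 — never all 5.
So no plan with fewer than 7 crossings exists, and this one achieves 7:
1. Courier goes to the north bank with Cato and Mina.  [the south bank: Bram, Dara, Noor | the north bank: Cato, Mina]
2. Courier goes back to the south bank with Mina.  [the south bank: Bram, Dara, Mina, Noor | the north bank: Cato]
3. Courier goes to the north bank with Bram and Mina.  [the south bank: Dara, Noor | the north bank: Bram, Cato, Mina]
4. Courier goes back to the south bank with Mina.  [the south bank: Dara, Mina, Noor | the north bank: Bram, Cato]
5. Courier goes to the north bank with Dara and Noor.  [the south bank: Mina | the north bank: Bram, Cato, Dara, Noor]
6. Courier goes back to the south bank with Cato.  [the south bank: Cato, Mina | the north bank: Bram, Dara, Noor]
7. Courier goes to the north bank with Cato and Mina.  [the south bank: — | the north bank: Bram, Cato, Dara, Mina, Noor]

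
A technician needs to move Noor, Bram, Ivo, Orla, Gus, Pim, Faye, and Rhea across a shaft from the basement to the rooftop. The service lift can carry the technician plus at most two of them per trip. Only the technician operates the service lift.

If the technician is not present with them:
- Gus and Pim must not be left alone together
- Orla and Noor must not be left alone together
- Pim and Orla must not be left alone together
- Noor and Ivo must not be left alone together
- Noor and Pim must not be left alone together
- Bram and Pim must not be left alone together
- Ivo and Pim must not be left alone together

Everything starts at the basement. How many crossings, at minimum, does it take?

13

Counting alone: the technician can take at most 2 across per trip to the rooftop, so moving all 8 needs at least 4 loaded trips out, with a return between consecutive ones — at least 7 crossings.
The safety rule pushes this higher. Following every safe sequence of crossings, the most of the 8 that can be at the rooftop as the service lift arrives there on crossings 7, 9, 11 is 5, 6, 7 respectively — never all 8.
So no plan with fewer than 13 crossings exists, and this one achieves 13:
1. Technician goes to the rooftop with Noor and Pim.
2. Technician goes back to the basement with Noor.
3. Technician goes to the rooftop with Bram and Noor.
4. Technician goes back to the basement with Pim.
5. Technician goes to the rooftop with Gus and Pim.
6. Technician goes back to the basement with Pim.
7. Technician goes to the rooftop with Ivo and Orla.
8. Technician goes back to the basement with Noor.
9. Technician goes to the rooftop with Faye and Noor.
10. Technician goes back to the basement with Noor.
11. Technician goes to the rooftop with Noor and Rhea.
12. Technician goes back to the basement with Noor.
13. Technician goes to the rooftop with Noor and Pim.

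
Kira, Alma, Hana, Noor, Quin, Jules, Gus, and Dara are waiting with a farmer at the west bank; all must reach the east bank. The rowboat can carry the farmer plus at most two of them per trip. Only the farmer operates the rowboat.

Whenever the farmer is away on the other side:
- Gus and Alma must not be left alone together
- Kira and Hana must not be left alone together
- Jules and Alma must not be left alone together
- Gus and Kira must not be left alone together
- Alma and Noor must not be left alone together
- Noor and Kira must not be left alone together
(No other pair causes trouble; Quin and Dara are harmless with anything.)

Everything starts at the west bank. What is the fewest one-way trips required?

9

Counting alone: the farmer can take at most 2 across per trip to the east bank, so moving all 8 needs at least 4 loaded trips out, with a return between consecutive ones — at least 7 crossings.
The safety rule pushes this higher. Following every safe sequence of crossings, the most of the 8 that can be at the east bank as the rowboat arrives there on crossing 7 is 6 — never all 8.
So no plan with fewer than 9 crossings exists, and this one achieves 9:
1. Farmer goes to the east bank with Alma and Kira.
2. Farmer goes back to the west bank alone.
3. Farmer goes to the east bank with Hana and Noor.
4. Farmer goes back to the west bank with Alma and Kira.
5. Farmer goes to the east bank with Gus and Jules.
6. Farmer goes back to the west bank alone.
7. Farmer goes to the east bank with Dara and Quin.
8. Farmer goes back to the west bank alone.
9. Farmer goes to the east bank with Alma and Kira.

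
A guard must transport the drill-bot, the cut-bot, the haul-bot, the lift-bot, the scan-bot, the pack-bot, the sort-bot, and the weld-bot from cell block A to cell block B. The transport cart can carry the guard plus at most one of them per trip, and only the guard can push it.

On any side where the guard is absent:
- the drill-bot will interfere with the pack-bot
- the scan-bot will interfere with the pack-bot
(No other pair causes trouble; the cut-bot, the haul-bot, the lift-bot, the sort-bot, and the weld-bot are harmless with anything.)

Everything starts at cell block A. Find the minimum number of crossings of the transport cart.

17

Counting alone: the guard can take at most 1 across per trip to cell block B, so moving all 8 needs at least 8 loaded trips out, with a return between consecutive ones — at least 15 crossings.
The safety rule pushes this higher. Following every safe sequence of crossings, the most of the 8 that can be at cell block B as the transport cart arrives there on crossing 15 is 7 — never all 8.
So no plan with fewer than 17 crossings exists, and this one achieves 17:
1. Guard goes to cell block B with the pack-bot.
2. Guard goes back to cell block A alone.
3. Guard goes to cell block B with the drill-bot.
4. Guard goes back to cell block A with the pack-bot.
5. Guard goes to cell block B with the scan-bot.
6. Guard goes back to cell block A alone.
7. Guard goes to cell block B with the cut-bot.
8. Guard goes back to cell block A alone.
9. Guard goes to cell block B with the haul-bot.
10. Guard goes back to cell block A alone.
11. Guard goes to cell block B with the lift-bot.
12. Guard goes back to cell block A alone.
13. Guard goes to cell block B with the sort-bot.
14. Guard goes back to cell block A alone.
15. Guard goes to cell block B with the weld-bot.
16. Guard goes back to cell block A alone.
17. Guard goes to cell block B with the pack-bot.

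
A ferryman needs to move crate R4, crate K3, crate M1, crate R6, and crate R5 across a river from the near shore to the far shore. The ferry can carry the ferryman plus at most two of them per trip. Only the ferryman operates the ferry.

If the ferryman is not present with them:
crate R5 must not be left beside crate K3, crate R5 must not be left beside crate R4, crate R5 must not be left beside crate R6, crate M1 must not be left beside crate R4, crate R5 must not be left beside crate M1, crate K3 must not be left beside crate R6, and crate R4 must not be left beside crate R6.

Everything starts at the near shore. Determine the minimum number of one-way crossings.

Whatever the first load, the items left behind include a forbidden pair without the ferryman. No opening move is safe, so no plan exists.

impossible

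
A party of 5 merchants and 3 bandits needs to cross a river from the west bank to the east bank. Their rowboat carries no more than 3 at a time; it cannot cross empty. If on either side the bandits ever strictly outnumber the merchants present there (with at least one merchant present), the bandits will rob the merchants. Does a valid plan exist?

Yes

1. 2 bandits → the east bank.  (the west bank: 5M 1B; the east bank: 0M 2B)
2. 1 bandit ← the west bank.  (the west bank: 5M 2B; the east bank: 0M 1B)
3. 2 merchants and 1 bandit → the east bank.  (the west bank: 3M 1B; the east bank: 2M 2B)
4. 1 bandit ← the west bank.  (the west bank: 3M 2B; the east bank: 2M 1B)
5. 1 merchant and 2 bandits → the east bank.  (the west bank: 2M 0B; the east bank: 3M 3B)
6. 1 bandit ← the west bank.  (the west bank: 2M 1B; the east bank: 3M 2B)
7. 2 merchants and 1 bandit → the east bank.  (the west bank: 0M 0B; the east bank: 5M 3B)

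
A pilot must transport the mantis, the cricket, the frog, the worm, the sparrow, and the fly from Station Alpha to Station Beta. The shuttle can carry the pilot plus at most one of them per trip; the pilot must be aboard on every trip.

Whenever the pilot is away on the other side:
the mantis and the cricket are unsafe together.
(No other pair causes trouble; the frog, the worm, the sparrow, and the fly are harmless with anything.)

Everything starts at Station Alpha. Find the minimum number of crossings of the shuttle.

Counting alone: the pilot can take at most 1 across per trip to Station Beta, so moving all 6 needs at least 6 loaded trips out, with a return between consecutive ones — at least 11 crossings.
The plan below uses exactly 11 crossings, so it is optimal:
1. Pilot goes to Station Beta with the mantis.  [Station Alpha: the cricket, the fly, the frog, the sparrow, the worm | Station Beta: the mantis]
2. Pilot goes back to Station Alpha alone.  [Station Alpha: the cricket, the fly, the frog, the sparrow, the worm | Station Beta: the mantis]
3. Pilot goes to Station Beta with the frog.  [Station Alpha: the cricket, the fly, the sparrow, the worm | Station Beta: the frog, the mantis]
4. Pilot goes back to Station Alpha alone.  [Station Alpha: the cricket, the fly, the sparrow, the worm | Station Beta: the frog, the mantis]
5. Pilot goes to Station Beta with the worm.  [Station Alpha: the cricket, the fly, the sparrow | Station Beta: the frog, the mantis, the worm]
6. Pilot goes back to Station Alpha alone.  [Station Alpha: the cricket, the fly, the sparrow | Station Beta: the frog, the mantis, the worm]
7. Pilot goes to Station Beta with the sparrow.  [Station Alpha: the cricket, the fly | Station Beta: the frog, the mantis, the sparrow, the worm]
8. Pilot goes back to Station Alpha alone.  [Station Alpha: the cricket, the fly | Station Beta: the frog, the mantis, the sparrow, the worm]
9. Pilot goes to Station Beta with the fly.  [Station Alpha: the cricket | Station Beta: the fly, the frog, the mantis, the sparrow, the worm]
10. Pilot goes back to Station Alpha alone.  [Station Alpha: the cricket | Station Beta: the fly, the frog, the mantis, the sparrow, the worm]
11. Pilot goes to Station Beta with the cricket.  [Station Alpha: — | Station Beta: the cricket, the fly, the frog, the mantis, the sparrow, the worm]

11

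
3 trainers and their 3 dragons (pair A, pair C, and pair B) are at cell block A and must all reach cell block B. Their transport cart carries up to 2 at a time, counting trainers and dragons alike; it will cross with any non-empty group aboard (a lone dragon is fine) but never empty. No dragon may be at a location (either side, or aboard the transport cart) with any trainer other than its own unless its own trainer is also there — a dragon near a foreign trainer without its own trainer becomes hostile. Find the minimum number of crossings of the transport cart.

11

Counting alone: each trip to cell block B takes at most 2 across and each return brings at least 1 back, so after t trips out (and t−1 returns) at most 2t − (t−1) of the 6 are across; that first reaches 6 at t = 5, so at least 9 crossings are needed.
The safety rule pushes this higher. Following every safe sequence of crossings, the most of the 6 that can be at cell block B as the transport cart arrives there on crossing 9 is 5 — never all 6.
So no plan with fewer than 11 crossings exists, and this one achieves 11:
1. dragon A and trainer A cross → cell block B.
2. trainer A crosses ← cell block A.
3. dragon B and dragon C cross → cell block B.
4. dragon A crosses ← cell block A.
5. trainer B and trainer C cross → cell block B.
6. dragon C and trainer C cross ← cell block A.
7. trainer A and trainer C cross → cell block B.
8. dragon B crosses ← cell block A.
9. dragon A and dragon C cross → cell block B.
10. trainer B crosses ← cell block A.
11. dragon B and trainer B cross → cell block B.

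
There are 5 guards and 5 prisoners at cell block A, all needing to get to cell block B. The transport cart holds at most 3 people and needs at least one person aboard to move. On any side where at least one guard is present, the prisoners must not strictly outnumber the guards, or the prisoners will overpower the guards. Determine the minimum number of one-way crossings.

11

Counting alone: each trip to cell block B takes at most 3 across and each return brings at least 1 back, so after t trips out (and t−1 returns) at most 3t − (t−1) of the 10 are across; that first reaches 10 at t = 5, so at least 9 crossings are needed.
The safety rule pushes this higher. Following every safe sequence of crossings, the most of the 10 that can be at cell block B as the transport cart arrives there on crossing 9 is 9 — never all 10.
So no plan with fewer than 11 crossings exists, and this one achieves 11:
1. 2 prisoners → cell block B.  (cell block A: 5G 3P; cell block B: 0G 2P)
2. 1 prisoner ← cell block A.  (cell block A: 5G 4P; cell block B: 0G 1P)
3. 3 prisoners → cell block B.  (cell block A: 5G 1P; cell block B: 0G 4P)
4. 1 prisoner ← cell block A.  (cell block A: 5G 2P; cell block B: 0G 3P)
5. 3 guards → cell block B.  (cell block A: 2G 2P; cell block B: 3G 3P)
6. 1 guard and 1 prisoner ← cell block A.  (cell block A: 3G 3P; cell block B: 2G 2P)
7. 3 guards → cell block B.  (cell block A: 0G 3P; cell block B: 5G 2P)
8. 1 prisoner ← cell block A.  (cell block A: 0G 4P; cell block B: 5G 1P)
9. 2 prisoners → cell block B.  (cell block A: 0G 2P; cell block B: 5G 3P)
10. 1 prisoner ← cell block A.  (cell block A: 0G 3P; cell block B: 5G 2P)
11. 3 prisoners → cell block B.  (cell block A: 0G 0P; cell block B: 5G 5P)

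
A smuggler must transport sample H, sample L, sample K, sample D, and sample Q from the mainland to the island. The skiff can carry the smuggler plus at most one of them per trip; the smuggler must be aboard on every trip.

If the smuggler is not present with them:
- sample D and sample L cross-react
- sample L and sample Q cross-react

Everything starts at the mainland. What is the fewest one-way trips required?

11

Counting alone: the smuggler can take at most 1 across per trip to the island, so moving all 5 needs at least 5 loaded trips out, with a return between consecutive ones — at least 9 crossings.
The safety rule pushes this higher. Following every safe sequence of crossings, the most of the 5 that can be at the island as the skiff arrives there on crossing 9 is 4 — never all 5.
So no plan with fewer than 11 crossings exists, and this one achieves 11:
1. Smuggler goes to the island with sample L.
2. Smuggler goes back to the mainland alone.
3. Smuggler goes to the island with sample H.
4. Smuggler goes back to the mainland alone.
5. Smuggler goes to the island with sample K.
6. Smuggler goes back to the mainland alone.
7. Smuggler goes to the island with sample D.
8. Smuggler goes back to the mainland with sample L.
9. Smuggler goes to the island with sample Q.
10. Smuggler goes back to the mainland alone.
11. Smuggler goes to the island with sample L.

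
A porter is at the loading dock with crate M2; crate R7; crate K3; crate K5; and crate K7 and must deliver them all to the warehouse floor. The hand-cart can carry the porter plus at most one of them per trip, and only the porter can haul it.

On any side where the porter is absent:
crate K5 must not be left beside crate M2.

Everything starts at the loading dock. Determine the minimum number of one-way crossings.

Counting alone: the porter can take at most 1 across per trip to the warehouse floor, so moving all 5 needs at least 5 loaded trips out, with a return between consecutive ones — at least 9 crossings.
The plan below uses exactly 9 crossings, so it is optimal:
1. Porter goes to the warehouse floor with crate M2.  [the loading dock: crate K3, crate K5, crate K7, crate R7 | the warehouse floor: crate M2]
2. Porter goes back to the loading dock alone.  [the loading dock: crate K3, crate K5, crate K7, crate R7 | the warehouse floor: crate M2]
3. Porter goes to the warehouse floor with crate R7.  [the loading dock: crate K3, crate K5, crate K7 | the warehouse floor: crate M2, crate R7]
4. Porter goes back to the loading dock alone.  [the loading dock: crate K3, crate K5, crate K7 | the warehouse floor: crate M2, crate R7]
5. Porter goes to the warehouse floor with crate K3.  [the loading dock: crate K5, crate K7 | the warehouse floor: crate K3, crate M2, crate R7]
6. Porter goes back to the loading dock alone.  [the loading dock: crate K5, crate K7 | the warehouse floor: crate K3, crate M2, crate R7]
7. Porter goes to the warehouse floor with crate K7.  [the loading dock: crate K5 | the warehouse floor: crate K3, crate K7, crate M2, crate R7]
8. Porter goes back to the loading dock alone.  [the loading dock: crate K5 | the warehouse floor: crate K3, crate K7, crate M2, crate R7]
9. Porter goes to the warehouse floor with crate K5.  [the loading dock: — | the warehouse floor: crate K3, crate K5, crate K7, crate M2, crate R7]

9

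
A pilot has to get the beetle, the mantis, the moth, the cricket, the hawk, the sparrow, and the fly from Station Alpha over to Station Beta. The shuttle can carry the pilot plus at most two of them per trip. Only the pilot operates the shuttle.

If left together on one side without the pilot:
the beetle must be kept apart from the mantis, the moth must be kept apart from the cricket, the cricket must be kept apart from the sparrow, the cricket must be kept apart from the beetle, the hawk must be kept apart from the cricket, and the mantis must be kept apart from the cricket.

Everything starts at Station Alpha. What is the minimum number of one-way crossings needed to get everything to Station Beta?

Counting alone: the pilot can take at most 2 across per trip to Station Beta, so moving all 7 needs at least 4 loaded trips out, with a return between consecutive ones — at least 7 crossings.
The safety rule pushes this higher. Following every safe sequence of crossings, the most of the 7 that can be at Station Beta as the shuttle arrives there on crossings 7, 9 is 5, 6 respectively — never all 7.
So no plan with fewer than 11 crossings exists, and this one achieves 11:
1. Pilot goes to Station Beta with the beetle and the cricket.  [Station Alpha: the fly, the hawk, the mantis, the moth, the sparrow | Station Beta: the beetle, the cricket]
2. Pilot goes back to Station Alpha with the beetle.  [Station Alpha: the beetle, the fly, the hawk, the mantis, the moth, the sparrow | Station Beta: the cricket]
3. Pilot goes to Station Beta with the beetle and the moth.  [Station Alpha: the fly, the hawk, the mantis, the sparrow | Station Beta: the beetle, the cricket, the moth]
4. Pilot goes back to Station Alpha with the cricket.  [Station Alpha: the cricket, the fly, the hawk, the mantis, the sparrow | Station Beta: the beetle, the moth]
5. Pilot goes to Station Beta with the cricket and the hawk.  [Station Alpha: the fly, the mantis, the sparrow | Station Beta: the beetle, the cricket, the hawk, the moth]
6. Pilot goes back to Station Alpha with the cricket.  [Station Alpha: the cricket, the fly, the mantis, the sparrow | Station Beta: the beetle, the hawk, the moth]
7. Pilot goes to Station Beta with the mantis and the sparrow.  [Station Alpha: the cricket, the fly | Station Beta: the beetle, the hawk, the mantis, the moth, the sparrow]
8. Pilot goes back to Station Alpha with the beetle.  [Station Alpha: the beetle, the cricket, the fly | Station Beta: the hawk, the mantis, the moth, the sparrow]
9. Pilot goes to Station Beta with the beetle and the fly.  [Station Alpha: the cricket | Station Beta: the beetle, the fly, the hawk, the mantis, the moth, the sparrow]
10. Pilot goes back to Station Alpha with the beetle.  [Station Alpha: the beetle, the cricket | Station Beta: the fly, the hawk, the mantis, the moth, the sparrow]
11. Pilot goes to Station Beta with the beetle and the cricket.  [Station Alpha: — | Station Beta: the beetle, the cricket, the fly, the hawk, the mantis, the moth, the sparrow]

11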